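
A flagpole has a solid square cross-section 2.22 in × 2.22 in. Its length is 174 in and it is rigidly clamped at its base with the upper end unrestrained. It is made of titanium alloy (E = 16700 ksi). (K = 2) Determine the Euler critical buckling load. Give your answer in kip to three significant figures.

P_cr ≈ 2.75 kip

I = a⁴/12 = 2.22⁴/12 = 2.024 in⁴
Effective length L_e = K·L = 2 × 174 = 348.0 in
P_cr = π²EI / L_e² = π² × 16700×10³ × 2.024 / 348.0² = 2.755×10^3 lb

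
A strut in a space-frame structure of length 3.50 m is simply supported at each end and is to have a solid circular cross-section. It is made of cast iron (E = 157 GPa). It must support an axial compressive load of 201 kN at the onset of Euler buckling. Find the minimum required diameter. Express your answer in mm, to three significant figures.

d ≈ 75.4 mm

L_e = K·L = 1 × 3.50 = 3.500 m
Required I = P_cr·L_e²/(π²E) = 2.010×10^5 × 3.500² / (π² × 1.57×10^11) = 1.589×10^-6 m⁴
I_req = 1.589×10^6 mm⁴
Solid circle: I = πd⁴/64  ⇒  d = (64I/π)^(1/4) = (64×1.589×10^6/π)^(1/4) = 75.4 mm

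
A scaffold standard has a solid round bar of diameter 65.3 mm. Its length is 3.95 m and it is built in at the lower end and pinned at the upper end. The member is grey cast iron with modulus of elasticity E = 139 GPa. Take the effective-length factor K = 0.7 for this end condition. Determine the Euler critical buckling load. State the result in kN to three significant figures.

P_cr ≈ 160 kN

I = πd⁴/64 = π×65.3⁴/64 = 8.925×10^5 mm⁴
I = 8.925×10^5 mm⁴ = 8.925×10^-7 m⁴
Effective length L_e = K·L = 0.7 × 3.95 = 2.765 m
P_cr = π²EI / L_e² = π² × 139×10⁹ × 8.925×10^-7 / 2.765² = 1.602×10^5 N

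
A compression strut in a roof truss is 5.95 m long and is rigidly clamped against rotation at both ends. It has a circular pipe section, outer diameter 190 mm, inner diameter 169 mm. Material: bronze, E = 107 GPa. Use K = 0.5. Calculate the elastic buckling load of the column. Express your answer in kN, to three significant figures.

d_o = 190 mm, d_i = 169 mm
I = π(d_o⁴ − d_i⁴)/64 = π(190⁴ − 169.0⁴)/64 = 2.393×10^7 mm⁴
I = 2.393×10^7 mm⁴ = 2.393×10^-5 m⁴
Effective length L_e = K·L = 0.5 × 5.95 = 2.975 m
P_cr = π²EI / L_e² = π² × 107×10⁹ × 2.393×10^-5 / 2.975² = 2.855×10^6 N

P_cr ≈ 2860 kN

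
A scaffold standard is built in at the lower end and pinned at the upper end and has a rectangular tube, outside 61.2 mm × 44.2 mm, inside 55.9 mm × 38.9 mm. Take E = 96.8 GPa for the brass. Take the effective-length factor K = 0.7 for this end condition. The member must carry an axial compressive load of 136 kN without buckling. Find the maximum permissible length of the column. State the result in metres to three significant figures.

Weak-axis I_min = (h_o·b_o³ − h_i·b_i³)/12 with b_o = 44.2, b_i = 38.90 mm (shorter outer/inner sides).
I_min = (61.2×44.2³ − 55.90×38.90³)/12 = 1.662×10^5 mm⁴
I = 1.662×10^-7 m⁴
At the buckling limit P_cr = P = 1.360×10^5 N
From P_cr = π²EI/(K·L)²:  L = (1/K)·√(π²EI/P_cr) = (1/0.7)·√(π²×9.68×10^10×1.662×10^-7/1.360×10^5)
L = 1.54 m

L_max ≈ 1.54 m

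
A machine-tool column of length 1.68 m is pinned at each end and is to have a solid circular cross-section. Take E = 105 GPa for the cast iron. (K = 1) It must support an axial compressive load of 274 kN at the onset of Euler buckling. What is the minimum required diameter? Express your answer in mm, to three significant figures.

d ≈ 62.4 mm

L_e = K·L = 1 × 1.68 = 1.680 m
Required I = P_cr·L_e²/(π²E) = 2.740×10^5 × 1.680² / (π² × 1.05×10^11) = 7.462×10^-7 m⁴
I_req = 7.462×10^5 mm⁴
Solid circle: I = πd⁴/64  ⇒  d = (64I/π)^(1/4) = (64×7.462×10^5/π)^(1/4) = 62.4 mm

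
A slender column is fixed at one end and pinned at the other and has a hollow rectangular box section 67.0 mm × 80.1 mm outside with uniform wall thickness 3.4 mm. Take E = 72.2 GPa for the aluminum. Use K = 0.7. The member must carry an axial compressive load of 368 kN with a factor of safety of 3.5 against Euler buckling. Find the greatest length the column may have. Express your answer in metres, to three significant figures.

L_max ≈ 0.873 m

Inner dimensions: h_i = 80.1 − 2×3.4 = 73.30 mm, b_i = 67.0 − 2×3.4 = 60.20 mm
Weak-axis I_min = (h_o·b_o³ − h_i·b_i³)/12 with b_o = 67.0, b_i = 60.20 mm (shorter outer/inner sides).
I_min = (80.1×67.0³ − 73.30×60.20³)/12 = 6.750×10^5 mm⁴
I = 6.750×10^-7 m⁴
Required critical load P_cr = n·P = 3.5 × 368 = 1288 kN = 1.288×10^6 N
From P_cr = π²EI/(K·L)²:  L = (1/K)·√(π²EI/P_cr) = (1/0.7)·√(π²×7.22×10^10×6.750×10^-7/1.288×10^6)
L = 0.873 m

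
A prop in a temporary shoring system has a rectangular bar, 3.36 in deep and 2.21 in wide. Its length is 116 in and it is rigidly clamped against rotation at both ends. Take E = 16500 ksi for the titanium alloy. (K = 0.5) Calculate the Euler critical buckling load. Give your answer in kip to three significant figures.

Buckling occurs about the weak axis: I_min = h·b³/12 with b = 2.21 in (the shorter side).
I_min = 3.36×2.21³/12 = 3.022 in⁴
Effective length L_e = K·L = 0.5 × 116 = 58.00 in
P_cr = π²EI / L_e² = π² × 16500×10³ × 3.022 / 58.00² = 1.463×10^5 lb

P_cr ≈ 146 kip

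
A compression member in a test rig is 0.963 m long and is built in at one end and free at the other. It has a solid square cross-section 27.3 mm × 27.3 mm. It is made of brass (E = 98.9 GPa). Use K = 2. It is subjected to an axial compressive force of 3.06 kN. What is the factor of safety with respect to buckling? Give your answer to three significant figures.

n ≈ 3.98

I = a⁴/12 = 27.3⁴/12 = 4.629×10^4 mm⁴
I = 4.629×10^4 mm⁴ = 4.629×10^-8 m⁴
Effective length L_e = K·L = 2 × 0.963 = 1.926 m
P_cr = π²EI / L_e² = π² × 98.9×10⁹ × 4.629×10^-8 / 1.926² = 1.218×10^4 N
Factor of safety n = P_cr / P = 12.180 / 3.06 = 3.98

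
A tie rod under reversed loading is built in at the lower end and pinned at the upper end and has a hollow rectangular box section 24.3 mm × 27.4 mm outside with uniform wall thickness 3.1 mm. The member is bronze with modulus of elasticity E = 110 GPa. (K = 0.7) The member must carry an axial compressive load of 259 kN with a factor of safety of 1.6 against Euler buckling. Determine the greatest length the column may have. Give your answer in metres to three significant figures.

Inner dimensions: h_i = 27.4 − 2×3.1 = 21.20 mm, b_i = 24.3 − 2×3.1 = 18.10 mm
Weak-axis I_min = (h_o·b_o³ − h_i·b_i³)/12 with b_o = 24.3, b_i = 18.10 mm (shorter outer/inner sides).
I_min = (27.4×24.3³ − 21.20×18.10³)/12 = 2.229×10^4 mm⁴
I = 2.229×10^-8 m⁴
Required critical load P_cr = n·P = 1.6 × 259 = 414.4 kN = 4.144×10^5 N
From P_cr = π²EI/(K·L)²:  L = (1/K)·√(π²EI/P_cr) = (1/0.7)·√(π²×1.10×10^11×2.229×10^-8/4.144×10^5)
L = 0.345 m

L_max ≈ 0.345 m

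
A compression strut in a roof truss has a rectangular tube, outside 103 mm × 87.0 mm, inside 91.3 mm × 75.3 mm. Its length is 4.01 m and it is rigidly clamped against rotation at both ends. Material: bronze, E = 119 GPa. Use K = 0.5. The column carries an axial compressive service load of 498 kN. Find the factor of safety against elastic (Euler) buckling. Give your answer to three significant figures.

n ≈ 1.41

Weak-axis I_min = (h_o·b_o³ − h_i·b_i³)/12 with b_o = 87.0, b_i = 75.30 mm (shorter outer/inner sides).
I_min = (103×87.0³ − 91.30×75.30³)/12 = 2.404×10^6 mm⁴
I = 2.404×10^6 mm⁴ = 2.404×10^-6 m⁴
Effective length L_e = K·L = 0.5 × 4.01 = 2.005 m
P_cr = π²EI / L_e² = π² × 119×10⁹ × 2.404×10^-6 / 2.005² = 7.023×10^5 N
Factor of safety n = P_cr / P = 702.26 / 498 = 1.41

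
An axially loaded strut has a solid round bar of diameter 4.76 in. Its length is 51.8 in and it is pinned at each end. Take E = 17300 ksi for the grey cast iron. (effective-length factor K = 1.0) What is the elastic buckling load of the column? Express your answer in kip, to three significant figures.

I = πd⁴/64 = π×4.76⁴/64 = 25.20 in⁴
Effective length L_e = K·L = 1 × 51.8 = 51.80 in
P_cr = π²EI / L_e² = π² × 17300×10³ × 25.20 / 51.80² = 1.604×10^6 lb

P_cr ≈ 1600 kip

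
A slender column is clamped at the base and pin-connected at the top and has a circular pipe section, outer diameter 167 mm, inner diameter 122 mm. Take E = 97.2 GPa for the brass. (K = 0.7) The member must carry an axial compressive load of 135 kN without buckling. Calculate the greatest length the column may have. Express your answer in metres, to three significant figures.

d_o = 167 mm, d_i = 122 mm
I = π(d_o⁴ − d_i⁴)/64 = π(167⁴ − 122.0⁴)/64 = 2.731×10^7 mm⁴
I = 2.731×10^-5 m⁴
At the buckling limit P_cr = P = 1.350×10^5 N
From P_cr = π²EI/(K·L)²:  L = (1/K)·√(π²EI/P_cr) = (1/0.7)·√(π²×9.72×10^10×2.731×10^-5/1.350×10^5)
L = 19.9 m

L_max ≈ 19.9 m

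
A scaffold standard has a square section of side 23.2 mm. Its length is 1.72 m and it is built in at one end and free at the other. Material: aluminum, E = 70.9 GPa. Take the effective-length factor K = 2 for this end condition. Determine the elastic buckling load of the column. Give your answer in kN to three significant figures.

I = a⁴/12 = 23.2⁴/12 = 2.414×10^4 mm⁴
I = 2.414×10^4 mm⁴ = 2.414×10^-8 m⁴
Effective length L_e = K·L = 2 × 1.72 = 3.440 m
P_cr = π²EI / L_e² = π² × 70.9×10⁹ × 2.414×10^-8 / 3.440² = 1.428×10^3 N

P_cr ≈ 1.43 kN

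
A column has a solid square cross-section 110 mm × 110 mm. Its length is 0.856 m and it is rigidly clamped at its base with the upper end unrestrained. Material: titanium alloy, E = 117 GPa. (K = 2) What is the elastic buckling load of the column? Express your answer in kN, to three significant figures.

P_cr ≈ 4810 kN

I = a⁴/12 = 110⁴/12 = 1.220×10^7 mm⁴
I = 1.220×10^7 mm⁴ = 1.220×10^-5 m⁴
Effective length L_e = K·L = 2 × 0.856 = 1.712 m
P_cr = π²EI / L_e² = π² × 117×10⁹ × 1.220×10^-5 / 1.712² = 4.807×10^6 N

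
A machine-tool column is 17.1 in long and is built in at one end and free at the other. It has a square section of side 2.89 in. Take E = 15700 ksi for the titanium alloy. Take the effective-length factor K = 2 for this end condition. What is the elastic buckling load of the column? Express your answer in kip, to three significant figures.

P_cr ≈ 770 kip

I = a⁴/12 = 2.89⁴/12 = 5.813 in⁴
Effective length L_e = K·L = 2 × 17.1 = 34.20 in
P_cr = π²EI / L_e² = π² × 15700×10³ × 5.813 / 34.20² = 7.701×10^5 lb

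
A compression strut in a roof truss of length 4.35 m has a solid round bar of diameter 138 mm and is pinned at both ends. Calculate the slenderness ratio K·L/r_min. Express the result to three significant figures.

I = πd⁴/64 = π×138⁴/64 = 1.780×10^7 mm⁴
A = 1.496×10^4 mm²;  r_min = √(I/A) = √(1.780×10^7/1.496×10^4) = 34.50 mm
L_e = K·L = 1 × 4.35 m = 4.350 m = 4350.0 mm
λ = L_e / r_min = 4350.0 / 34.50 = 126

λ ≈ 126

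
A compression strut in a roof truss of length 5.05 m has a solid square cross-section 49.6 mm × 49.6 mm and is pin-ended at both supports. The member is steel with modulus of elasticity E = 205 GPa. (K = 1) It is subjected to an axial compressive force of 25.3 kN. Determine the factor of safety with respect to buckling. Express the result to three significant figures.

I = a⁴/12 = 49.6⁴/12 = 5.044×10^5 mm⁴
I = 5.044×10^5 mm⁴ = 5.044×10^-7 m⁴
Effective length L_e = K·L = 1 × 5.05 = 5.050 m
P_cr = π²EI / L_e² = π² × 205×10⁹ × 5.044×10^-7 / 5.050² = 4.001×10^4 N
Factor of safety n = P_cr / P = 40.014 / 25.3 = 1.58

n ≈ 1.58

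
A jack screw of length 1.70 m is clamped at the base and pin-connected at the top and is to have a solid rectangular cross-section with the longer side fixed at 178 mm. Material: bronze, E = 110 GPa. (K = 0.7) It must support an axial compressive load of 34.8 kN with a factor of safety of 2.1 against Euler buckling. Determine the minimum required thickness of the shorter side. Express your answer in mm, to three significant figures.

Required P_cr = n·P = 2.1 × 34.8 = 73.08 kN
L_e = K·L = 0.7 × 1.70 = 1.190 m
Required I = P_cr·L_e²/(π²E) = 7.308×10^4 × 1.190² / (π² × 1.10×10^11) = 9.532×10^-8 m⁴
I_req = 9.532×10^4 mm⁴
Rectangle, weak axis: I_min = h·b³/12 with h = 178 mm fixed  ⇒  b = (12I/h)^(1/3) = 18.6 mm

b ≈ 18.6 mm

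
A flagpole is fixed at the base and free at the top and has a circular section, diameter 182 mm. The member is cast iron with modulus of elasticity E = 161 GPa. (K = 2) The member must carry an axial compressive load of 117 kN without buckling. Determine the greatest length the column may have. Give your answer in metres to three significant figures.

L_max ≈ 13.5 m

I = πd⁴/64 = π×182⁴/64 = 5.386×10^7 mm⁴
I = 5.386×10^-5 m⁴
At the buckling limit P_cr = P = 1.170×10^5 N
From P_cr = π²EI/(K·L)²:  L = (1/K)·√(π²EI/P_cr) = (1/2)·√(π²×1.61×10^11×5.386×10^-5/1.170×10^5)
L = 13.5 m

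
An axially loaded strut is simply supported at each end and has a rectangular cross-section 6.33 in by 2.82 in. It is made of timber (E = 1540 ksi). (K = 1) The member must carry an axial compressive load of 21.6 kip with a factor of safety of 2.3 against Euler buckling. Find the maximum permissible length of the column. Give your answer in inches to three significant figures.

L_max ≈ 60.2 in

Buckling occurs about the weak axis: I_min = h·b³/12 with b = 2.82 in (the shorter side).
I_min = 6.33×2.82³/12 = 11.83 in⁴
Required critical load P_cr = n·P = 2.3 × 21.6 = 49.68 kip = 4.968×10^4 lb
From P_cr = π²EI/(K·L)²:  L = (1/K)·√(π²EI/P_cr) = (1/1)·√(π²×1.54×10^6×11.83/4.968×10^4)
L = 60.2 in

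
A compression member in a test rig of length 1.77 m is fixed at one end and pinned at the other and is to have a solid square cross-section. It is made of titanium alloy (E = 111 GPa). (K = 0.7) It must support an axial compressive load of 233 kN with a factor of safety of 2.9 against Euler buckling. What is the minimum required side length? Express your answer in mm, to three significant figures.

Required P_cr = n·P = 2.9 × 233 = 675.7 kN
L_e = K·L = 0.7 × 1.77 = 1.239 m
Required I = P_cr·L_e²/(π²E) = 6.757×10^5 × 1.239² / (π² × 1.11×10^11) = 9.468×10^-7 m⁴
I_req = 9.468×10^5 mm⁴
Solid square: I = a⁴/12  ⇒  a = (12I)^(1/4) = (12×9.468×10^5)^(1/4) = 58.1 mm

a ≈ 58.1 mm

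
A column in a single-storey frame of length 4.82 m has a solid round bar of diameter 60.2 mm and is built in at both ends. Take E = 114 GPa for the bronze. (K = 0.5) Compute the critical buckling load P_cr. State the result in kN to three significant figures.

P_cr ≈ 125 kN

I = πd⁴/64 = π×60.2⁴/64 = 6.447×10^5 mm⁴
I = 6.447×10^5 mm⁴ = 6.447×10^-7 m⁴
Effective length L_e = K·L = 0.5 × 4.82 = 2.410 m
P_cr = π²EI / L_e² = π² × 114×10⁹ × 6.447×10^-7 / 2.410² = 1.249×10^5 N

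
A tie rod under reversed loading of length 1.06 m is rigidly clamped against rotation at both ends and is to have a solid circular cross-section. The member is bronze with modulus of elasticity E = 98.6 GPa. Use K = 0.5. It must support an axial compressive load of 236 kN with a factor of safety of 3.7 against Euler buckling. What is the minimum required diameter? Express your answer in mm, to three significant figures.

d ≈ 47.6 mm

Required P_cr = n·P = 3.7 × 236 = 873.2 kN
L_e = K·L = 0.5 × 1.06 = 0.5300 m
Required I = P_cr·L_e²/(π²E) = 8.732×10^5 × 0.5300² / (π² × 9.86×10^10) = 2.521×10^-7 m⁴
I_req = 2.521×10^5 mm⁴
Solid circle: I = πd⁴/64  ⇒  d = (64I/π)^(1/4) = (64×2.521×10^5/π)^(1/4) = 47.6 mm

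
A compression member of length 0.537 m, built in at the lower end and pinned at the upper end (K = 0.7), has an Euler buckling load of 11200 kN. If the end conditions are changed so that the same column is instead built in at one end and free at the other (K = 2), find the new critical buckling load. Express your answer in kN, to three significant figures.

P_cr ∝ 1/K², so P_cr,new = P_cr,old × (K_old/K_new)² = 11200 × (0.7/2)²
= 11200 × 0.1225 = 1370 kN

P_cr ≈ 1370 kN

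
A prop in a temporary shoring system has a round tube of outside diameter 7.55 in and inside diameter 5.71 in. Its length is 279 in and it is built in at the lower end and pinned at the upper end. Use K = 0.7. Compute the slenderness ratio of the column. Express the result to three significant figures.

d_o = 7.55 in, d_i = 5.71 in
I = π(d_o⁴ − d_i⁴)/64 = π(7.55⁴ − 5.710⁴)/64 = 107.3 in⁴
A = 19.16 in²;  r_min = √(I/A) = √(107.3/19.16) = 2.367 in
L_e = K·L = 0.7 × 279 = 195.3 in
λ = L_e / r_min = 195.30 / 2.367 = 82.5

λ ≈ 82.5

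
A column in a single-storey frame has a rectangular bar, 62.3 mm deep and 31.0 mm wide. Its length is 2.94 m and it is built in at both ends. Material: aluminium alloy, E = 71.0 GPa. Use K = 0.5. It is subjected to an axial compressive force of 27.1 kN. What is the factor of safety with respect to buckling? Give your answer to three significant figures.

n ≈ 1.85

Buckling occurs about the weak axis: I_min = h·b³/12 with b = 31.0 mm (the shorter side).
I_min = 62.3×31.0³/12 = 1.547×10^5 mm⁴
I = 1.547×10^5 mm⁴ = 1.547×10^-7 m⁴
Effective length L_e = K·L = 0.5 × 2.94 = 1.470 m
P_cr = π²EI / L_e² = π² × 71.0×10⁹ × 1.547×10^-7 / 1.470² = 5.016×10^4 N
Factor of safety n = P_cr / P = 50.155 / 27.1 = 1.85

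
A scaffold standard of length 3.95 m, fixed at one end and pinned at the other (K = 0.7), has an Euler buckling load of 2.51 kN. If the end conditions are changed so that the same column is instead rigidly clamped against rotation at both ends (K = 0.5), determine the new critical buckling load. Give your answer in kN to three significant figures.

P_cr ≈ 4.92 kN

P_cr ∝ 1/K², so P_cr,new = P_cr,old × (K_old/K_new)² = 2.51 × (0.7/0.5)²
= 2.51 × 1.960 = 4.92 kN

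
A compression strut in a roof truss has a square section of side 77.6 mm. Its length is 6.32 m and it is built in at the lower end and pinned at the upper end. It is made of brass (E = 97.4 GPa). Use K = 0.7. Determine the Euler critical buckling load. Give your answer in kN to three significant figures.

I = a⁴/12 = 77.6⁴/12 = 3.022×10^6 mm⁴
I = 3.022×10^6 mm⁴ = 3.022×10^-6 m⁴
Effective length L_e = K·L = 0.7 × 6.32 = 4.424 m
P_cr = π²EI / L_e² = π² × 97.4×10⁹ × 3.022×10^-6 / 4.424² = 1.484×10^5 N

P_cr ≈ 148 kN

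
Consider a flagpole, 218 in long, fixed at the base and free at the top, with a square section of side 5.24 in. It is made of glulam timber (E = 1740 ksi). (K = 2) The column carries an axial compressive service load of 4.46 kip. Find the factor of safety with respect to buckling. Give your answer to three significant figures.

I = a⁴/12 = 5.24⁴/12 = 62.83 in⁴
Effective length L_e = K·L = 2 × 218 = 436.0 in
P_cr = π²EI / L_e² = π² × 1740×10³ × 62.83 / 436.0² = 5.676×10^3 lb
Factor of safety n = P_cr / P = 5.6757 / 4.46 = 1.27

n ≈ 1.27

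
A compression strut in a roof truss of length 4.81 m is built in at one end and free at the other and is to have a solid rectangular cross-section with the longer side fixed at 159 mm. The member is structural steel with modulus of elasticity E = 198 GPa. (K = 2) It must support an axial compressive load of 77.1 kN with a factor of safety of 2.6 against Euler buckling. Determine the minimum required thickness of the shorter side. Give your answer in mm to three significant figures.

Required P_cr = n·P = 2.6 × 77.1 = 200.5 kN
L_e = K·L = 2 × 4.81 = 9.620 m
Required I = P_cr·L_e²/(π²E) = 2.005×10^5 × 9.620² / (π² × 1.98×10^11) = 9.493×10^-6 m⁴
I_req = 9.493×10^6 mm⁴
Rectangle, weak axis: I_min = h·b³/12 with h = 159 mm fixed  ⇒  b = (12I/h)^(1/3) = 89.5 mm

b ≈ 89.5 mm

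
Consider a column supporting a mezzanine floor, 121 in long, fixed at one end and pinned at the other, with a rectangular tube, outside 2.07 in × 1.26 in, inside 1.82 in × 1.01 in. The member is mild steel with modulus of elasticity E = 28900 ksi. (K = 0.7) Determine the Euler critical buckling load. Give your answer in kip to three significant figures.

Weak-axis I_min = (h_o·b_o³ − h_i·b_i³)/12 with b_o = 1.26, b_i = 1.010 in (shorter outer/inner sides).
I_min = (2.07×1.26³ − 1.820×1.010³)/12 = 0.1888 in⁴
Effective length L_e = K·L = 0.7 × 121 = 84.70 in
P_cr = π²EI / L_e² = π² × 28900×10³ × 0.1888 / 84.70² = 7.507×10^3 lb

P_cr ≈ 7.51 kip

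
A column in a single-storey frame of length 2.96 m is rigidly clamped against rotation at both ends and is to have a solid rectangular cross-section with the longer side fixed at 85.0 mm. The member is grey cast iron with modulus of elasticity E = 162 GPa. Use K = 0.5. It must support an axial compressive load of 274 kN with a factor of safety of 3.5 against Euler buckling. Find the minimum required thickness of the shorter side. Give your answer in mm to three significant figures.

b ≈ 57.0 mm

Required P_cr = n·P = 3.5 × 274 = 959.0 kN
L_e = K·L = 0.5 × 2.96 = 1.480 m
Required I = P_cr·L_e²/(π²E) = 9.590×10^5 × 1.480² / (π² × 1.62×10^11) = 1.314×10^-6 m⁴
I_req = 1.314×10^6 mm⁴
Rectangle, weak axis: I_min = h·b³/12 with h = 85.0 mm fixed  ⇒  b = (12I/h)^(1/3) = 57.0 mm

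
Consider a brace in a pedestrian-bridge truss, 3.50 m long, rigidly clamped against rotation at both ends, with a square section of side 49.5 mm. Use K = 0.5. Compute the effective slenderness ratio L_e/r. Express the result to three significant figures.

λ ≈ 122

I = a⁴/12 = 49.5⁴/12 = 5.003×10^5 mm⁴
A = 2.450×10^3 mm²;  r_min = √(I/A) = √(5.003×10^5/2.450×10^3) = 14.29 mm
L_e = K·L = 0.5 × 3.50 m = 1.750 m = 1750.0 mm
λ = L_e / r_min = 1750.0 / 14.29 = 122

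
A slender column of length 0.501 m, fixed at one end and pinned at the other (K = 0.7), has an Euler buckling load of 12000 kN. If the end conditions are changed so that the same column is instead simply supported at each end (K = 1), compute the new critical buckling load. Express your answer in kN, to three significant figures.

P_cr ∝ 1/K², so P_cr,new = P_cr,old × (K_old/K_new)² = 12000 × (0.7/1)²
= 12000 × 0.4900 = 5880 kN

P_cr ≈ 5880 kN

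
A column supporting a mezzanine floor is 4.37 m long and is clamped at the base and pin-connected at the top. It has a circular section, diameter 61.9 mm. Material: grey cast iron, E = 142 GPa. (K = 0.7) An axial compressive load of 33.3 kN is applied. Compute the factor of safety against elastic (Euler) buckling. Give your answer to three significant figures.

n ≈ 3.24

I = πd⁴/64 = π×61.9⁴/64 = 7.207×10^5 mm⁴
I = 7.207×10^5 mm⁴ = 7.207×10^-7 m⁴
Effective length L_e = K·L = 0.7 × 4.37 = 3.059 m
P_cr = π²EI / L_e² = π² × 142×10⁹ × 7.207×10^-7 / 3.059² = 1.079×10^5 N
Factor of safety n = P_cr / P = 107.93 / 33.3 = 3.24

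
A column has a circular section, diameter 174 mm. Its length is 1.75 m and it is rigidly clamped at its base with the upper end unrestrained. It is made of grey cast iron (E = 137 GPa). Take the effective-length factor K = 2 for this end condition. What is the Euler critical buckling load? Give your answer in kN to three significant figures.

I = πd⁴/64 = π×174⁴/64 = 4.500×10^7 mm⁴
I = 4.500×10^7 mm⁴ = 4.500×10^-5 m⁴
Effective length L_e = K·L = 2 × 1.75 = 3.500 m
P_cr = π²EI / L_e² = π² × 137×10⁹ × 4.500×10^-5 / 3.500² = 4.967×10^6 N

P_cr ≈ 4970 kN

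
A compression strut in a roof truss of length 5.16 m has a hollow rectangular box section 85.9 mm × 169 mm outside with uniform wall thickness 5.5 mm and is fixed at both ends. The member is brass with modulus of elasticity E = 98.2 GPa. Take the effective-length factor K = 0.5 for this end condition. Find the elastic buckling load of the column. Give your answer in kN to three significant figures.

Inner dimensions: h_i = 169 − 2×5.5 = 158.0 mm, b_i = 85.9 − 2×5.5 = 74.90 mm
Weak-axis I_min = (h_o·b_o³ − h_i·b_i³)/12 with b_o = 85.9, b_i = 74.90 mm (shorter outer/inner sides).
I_min = (169×85.9³ − 158.0×74.90³)/12 = 3.394×10^6 mm⁴
I = 3.394×10^6 mm⁴ = 3.394×10^-6 m⁴
Effective length L_e = K·L = 0.5 × 5.16 = 2.580 m
P_cr = π²EI / L_e² = π² × 98.2×10⁹ × 3.394×10^-6 / 2.580² = 4.942×10^5 N

P_cr ≈ 494 kN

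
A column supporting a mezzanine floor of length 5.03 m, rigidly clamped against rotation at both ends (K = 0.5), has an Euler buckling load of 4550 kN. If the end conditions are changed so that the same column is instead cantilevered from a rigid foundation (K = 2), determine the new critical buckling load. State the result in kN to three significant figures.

P_cr ∝ 1/K², so P_cr,new = P_cr,old × (K_old/K_new)² = 4550 × (0.5/2)²
= 4550 × 0.06250 = 284 kN

P_cr ≈ 284 kN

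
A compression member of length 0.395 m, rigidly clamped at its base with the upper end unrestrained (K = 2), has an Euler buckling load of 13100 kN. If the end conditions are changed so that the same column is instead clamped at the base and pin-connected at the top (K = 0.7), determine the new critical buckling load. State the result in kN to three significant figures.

P_cr ≈ 107000 kN

P_cr ∝ 1/K², so P_cr,new = P_cr,old × (K_old/K_new)² = 13100 × (2/0.7)²
= 13100 × 8.163 = 107000 kN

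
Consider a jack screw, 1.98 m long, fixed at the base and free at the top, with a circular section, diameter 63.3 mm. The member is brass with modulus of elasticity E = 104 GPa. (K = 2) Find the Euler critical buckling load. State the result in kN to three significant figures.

P_cr ≈ 51.6 kN

I = πd⁴/64 = π×63.3⁴/64 = 7.881×10^5 mm⁴
I = 7.881×10^5 mm⁴ = 7.881×10^-7 m⁴
Effective length L_e = K·L = 2 × 1.98 = 3.960 m
P_cr = π²EI / L_e² = π² × 104×10⁹ × 7.881×10^-7 / 3.960² = 5.159×10^4 N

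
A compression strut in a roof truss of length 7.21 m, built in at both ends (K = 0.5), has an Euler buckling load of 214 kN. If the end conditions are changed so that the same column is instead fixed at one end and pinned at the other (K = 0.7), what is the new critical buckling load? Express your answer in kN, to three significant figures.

P_cr ≈ 109 kN

P_cr ∝ 1/K², so P_cr,new = P_cr,old × (K_old/K_new)² = 214 × (0.5/0.7)²
= 214 × 0.5102 = 109 kN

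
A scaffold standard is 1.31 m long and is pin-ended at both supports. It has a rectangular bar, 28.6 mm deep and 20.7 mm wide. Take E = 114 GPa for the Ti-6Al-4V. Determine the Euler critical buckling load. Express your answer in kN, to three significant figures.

P_cr ≈ 13.9 kN

Buckling occurs about the weak axis: I_min = h·b³/12 with b = 20.7 mm (the shorter side).
I_min = 28.6×20.7³/12 = 2.114×10^4 mm⁴
I = 2.114×10^4 mm⁴ = 2.114×10^-8 m⁴
Effective length L_e = K·L = 1 × 1.31 = 1.310 m
P_cr = π²EI / L_e² = π² × 114×10⁹ × 2.114×10^-8 / 1.310² = 1.386×10^4 N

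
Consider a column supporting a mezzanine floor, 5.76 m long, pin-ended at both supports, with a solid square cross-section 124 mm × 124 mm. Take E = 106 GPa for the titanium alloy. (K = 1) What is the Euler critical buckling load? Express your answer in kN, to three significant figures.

I = a⁴/12 = 124⁴/12 = 1.970×10^7 mm⁴
I = 1.970×10^7 mm⁴ = 1.970×10^-5 m⁴
Effective length L_e = K·L = 1 × 5.76 = 5.760 m
P_cr = π²EI / L_e² = π² × 106×10⁹ × 1.970×10^-5 / 5.760² = 6.212×10^5 N

P_cr ≈ 621 kN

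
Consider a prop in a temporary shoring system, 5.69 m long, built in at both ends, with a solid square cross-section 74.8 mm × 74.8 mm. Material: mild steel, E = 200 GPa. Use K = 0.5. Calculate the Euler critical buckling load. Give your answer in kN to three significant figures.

P_cr ≈ 636 kN

I = a⁴/12 = 74.8⁴/12 = 2.609×10^6 mm⁴
I = 2.609×10^6 mm⁴ = 2.609×10^-6 m⁴
Effective length L_e = K·L = 0.5 × 5.69 = 2.845 m
P_cr = π²EI / L_e² = π² × 200×10⁹ × 2.609×10^-6 / 2.845² = 6.362×10^5 N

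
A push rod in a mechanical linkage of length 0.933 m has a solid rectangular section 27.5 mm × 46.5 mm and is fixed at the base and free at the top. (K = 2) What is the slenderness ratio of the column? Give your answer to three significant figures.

For a rectangle r_min = b/√12 = 27.5/√12 = 7.939 mm
L_e = K·L = 2 × 0.933 m = 1.866 m = 1866.0 mm
λ = L_e / r_min = 1866.0 / 7.939 = 235

λ ≈ 235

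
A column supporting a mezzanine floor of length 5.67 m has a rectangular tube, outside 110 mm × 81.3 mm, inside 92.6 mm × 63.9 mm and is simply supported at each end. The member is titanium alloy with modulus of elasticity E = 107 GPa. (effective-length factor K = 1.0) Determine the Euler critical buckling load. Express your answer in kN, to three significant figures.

P_cr ≈ 95.7 kN

Weak-axis I_min = (h_o·b_o³ − h_i·b_i³)/12 with b_o = 81.3, b_i = 63.90 mm (shorter outer/inner sides).
I_min = (110×81.3³ − 92.60×63.90³)/12 = 2.912×10^6 mm⁴
I = 2.912×10^6 mm⁴ = 2.912×10^-6 m⁴
Effective length L_e = K·L = 1 × 5.67 = 5.670 m
P_cr = π²EI / L_e² = π² × 107×10⁹ × 2.912×10^-6 / 5.670² = 9.567×10^4 N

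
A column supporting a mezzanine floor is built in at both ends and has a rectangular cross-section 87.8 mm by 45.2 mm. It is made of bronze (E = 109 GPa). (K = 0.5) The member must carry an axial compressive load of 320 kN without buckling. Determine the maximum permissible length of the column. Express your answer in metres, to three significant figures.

L_max ≈ 3.01 m

Buckling occurs about the weak axis: I_min = h·b³/12 with b = 45.2 mm (the shorter side).
I_min = 87.8×45.2³/12 = 6.757×10^5 mm⁴
I = 6.757×10^-7 m⁴
At the buckling limit P_cr = P = 3.200×10^5 N
From P_cr = π²EI/(K·L)²:  L = (1/K)·√(π²EI/P_cr) = (1/0.5)·√(π²×1.09×10^11×6.757×10^-7/3.200×10^5)
L = 3.01 m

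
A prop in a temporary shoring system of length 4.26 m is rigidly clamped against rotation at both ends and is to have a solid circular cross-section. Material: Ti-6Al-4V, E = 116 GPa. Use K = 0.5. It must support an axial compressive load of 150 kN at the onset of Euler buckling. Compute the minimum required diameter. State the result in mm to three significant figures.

L_e = K·L = 0.5 × 4.26 = 2.130 m
Required I = P_cr·L_e²/(π²E) = 1.500×10^5 × 2.130² / (π² × 1.16×10^11) = 5.944×10^-7 m⁴
I_req = 5.944×10^5 mm⁴
Solid circle: I = πd⁴/64  ⇒  d = (64I/π)^(1/4) = (64×5.944×10^5/π)^(1/4) = 59.0 mm

d ≈ 59.0 mm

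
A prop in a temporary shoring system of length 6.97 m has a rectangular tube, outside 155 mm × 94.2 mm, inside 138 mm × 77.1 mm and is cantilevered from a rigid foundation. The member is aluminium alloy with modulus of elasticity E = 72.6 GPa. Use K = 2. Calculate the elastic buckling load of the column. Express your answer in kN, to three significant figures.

P_cr ≈ 20.4 kN

Weak-axis I_min = (h_o·b_o³ − h_i·b_i³)/12 with b_o = 94.2, b_i = 77.10 mm (shorter outer/inner sides).
I_min = (155×94.2³ − 138.0×77.10³)/12 = 5.526×10^6 mm⁴
I = 5.526×10^6 mm⁴ = 5.526×10^-6 m⁴
Effective length L_e = K·L = 2 × 6.97 = 13.94 m
P_cr = π²EI / L_e² = π² × 72.6×10⁹ × 5.526×10^-6 / 13.94² = 2.038×10^4 N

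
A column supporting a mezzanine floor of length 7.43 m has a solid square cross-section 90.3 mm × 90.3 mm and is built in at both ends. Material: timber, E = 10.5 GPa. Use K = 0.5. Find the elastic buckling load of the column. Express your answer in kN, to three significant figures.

P_cr ≈ 41.6 kN

I = a⁴/12 = 90.3⁴/12 = 5.541×10^6 mm⁴
I = 5.541×10^6 mm⁴ = 5.541×10^-6 m⁴
Effective length L_e = K·L = 0.5 × 7.43 = 3.715 m
P_cr = π²EI / L_e² = π² × 10.5×10⁹ × 5.541×10^-6 / 3.715² = 4.160×10^4 N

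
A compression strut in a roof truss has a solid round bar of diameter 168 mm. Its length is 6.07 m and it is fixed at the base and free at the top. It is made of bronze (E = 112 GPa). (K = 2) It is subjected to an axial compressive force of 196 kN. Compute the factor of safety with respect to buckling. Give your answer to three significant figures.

n ≈ 1.50

I = πd⁴/64 = π×168⁴/64 = 3.910×10^7 mm⁴
I = 3.910×10^7 mm⁴ = 3.910×10^-5 m⁴
Effective length L_e = K·L = 2 × 6.07 = 12.14 m
P_cr = π²EI / L_e² = π² × 112×10⁹ × 3.910×10^-5 / 12.14² = 2.933×10^5 N
Factor of safety n = P_cr / P = 293.28 / 196 = 1.50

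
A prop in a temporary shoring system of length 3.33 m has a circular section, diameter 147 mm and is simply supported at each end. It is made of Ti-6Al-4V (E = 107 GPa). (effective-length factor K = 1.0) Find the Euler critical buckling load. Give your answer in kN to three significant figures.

P_cr ≈ 2180 kN

I = πd⁴/64 = π×147⁴/64 = 2.292×10^7 mm⁴
I = 2.292×10^7 mm⁴ = 2.292×10^-5 m⁴
Effective length L_e = K·L = 1 × 3.33 = 3.330 m
P_cr = π²EI / L_e² = π² × 107×10⁹ × 2.292×10^-5 / 3.330² = 2.183×10^6 N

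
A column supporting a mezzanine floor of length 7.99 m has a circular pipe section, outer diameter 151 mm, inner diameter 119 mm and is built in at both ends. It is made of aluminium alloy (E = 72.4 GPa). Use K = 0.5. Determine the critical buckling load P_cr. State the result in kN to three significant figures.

P_cr ≈ 702 kN

d_o = 151 mm, d_i = 119 mm
I = π(d_o⁴ − d_i⁴)/64 = π(151⁴ − 119.0⁴)/64 = 1.568×10^7 mm⁴
I = 1.568×10^7 mm⁴ = 1.568×10^-5 m⁴
Effective length L_e = K·L = 0.5 × 7.99 = 3.995 m
P_cr = π²EI / L_e² = π² × 72.4×10⁹ × 1.568×10^-5 / 3.995² = 7.018×10^5 N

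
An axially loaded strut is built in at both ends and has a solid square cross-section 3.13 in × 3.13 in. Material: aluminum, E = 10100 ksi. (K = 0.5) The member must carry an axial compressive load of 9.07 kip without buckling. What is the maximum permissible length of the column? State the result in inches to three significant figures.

L_max ≈ 593 in

I = a⁴/12 = 3.13⁴/12 = 7.998 in⁴
At the buckling limit P_cr = P = 9.070×10^3 lb
From P_cr = π²EI/(K·L)²:  L = (1/K)·√(π²EI/P_cr) = (1/0.5)·√(π²×1.01×10^7×7.998/9.070×10^3)
L = 593 in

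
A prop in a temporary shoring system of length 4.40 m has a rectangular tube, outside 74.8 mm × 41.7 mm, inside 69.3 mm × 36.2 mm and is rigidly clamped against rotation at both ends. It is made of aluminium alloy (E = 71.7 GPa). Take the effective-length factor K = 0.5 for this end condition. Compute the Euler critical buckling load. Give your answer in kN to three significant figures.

P_cr ≈ 26.0 kN

Weak-axis I_min = (h_o·b_o³ − h_i·b_i³)/12 with b_o = 41.7, b_i = 36.20 mm (shorter outer/inner sides).
I_min = (74.8×41.7³ − 69.30×36.20³)/12 = 1.780×10^5 mm⁴
I = 1.780×10^5 mm⁴ = 1.780×10^-7 m⁴
Effective length L_e = K·L = 0.5 × 4.40 = 2.200 m
P_cr = π²EI / L_e² = π² × 71.7×10⁹ × 1.780×10^-7 / 2.200² = 2.603×10^4 N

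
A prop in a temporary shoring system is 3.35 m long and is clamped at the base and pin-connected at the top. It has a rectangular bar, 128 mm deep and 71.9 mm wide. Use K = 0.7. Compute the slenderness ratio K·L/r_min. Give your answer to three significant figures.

λ ≈ 113

Buckling occurs about the weak axis: I_min = h·b³/12 with b = 71.9 mm (the shorter side).
I_min = 128×71.9³/12 = 3.965×10^6 mm⁴
A = 9.203×10^3 mm²;  r_min = √(I/A) = √(3.965×10^6/9.203×10^3) = 20.76 mm
L_e = K·L = 0.7 × 3.35 m = 2.345 m = 2345.0 mm
λ = L_e / r_min = 2345.0 / 20.76 = 113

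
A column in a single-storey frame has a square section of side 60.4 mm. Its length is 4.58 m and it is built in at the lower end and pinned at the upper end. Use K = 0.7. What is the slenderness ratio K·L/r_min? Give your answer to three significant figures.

I = a⁴/12 = 60.4⁴/12 = 1.109×10^6 mm⁴
A = 3.648×10^3 mm²;  r_min = √(I/A) = √(1.109×10^6/3.648×10^3) = 17.44 mm
L_e = K·L = 0.7 × 4.58 m = 3.206 m = 3206.0 mm
λ = L_e / r_min = 3206.0 / 17.44 = 184

λ ≈ 184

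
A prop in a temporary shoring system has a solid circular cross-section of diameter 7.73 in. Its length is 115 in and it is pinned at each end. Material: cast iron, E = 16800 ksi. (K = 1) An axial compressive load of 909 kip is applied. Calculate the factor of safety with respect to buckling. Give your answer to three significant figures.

I = πd⁴/64 = π×7.73⁴/64 = 175.3 in⁴
Effective length L_e = K·L = 1 × 115 = 115.0 in
P_cr = π²EI / L_e² = π² × 16800×10³ × 175.3 / 115.0² = 2.197×10^6 lb
Factor of safety n = P_cr / P = 2197.4 / 909 = 2.42

n ≈ 2.42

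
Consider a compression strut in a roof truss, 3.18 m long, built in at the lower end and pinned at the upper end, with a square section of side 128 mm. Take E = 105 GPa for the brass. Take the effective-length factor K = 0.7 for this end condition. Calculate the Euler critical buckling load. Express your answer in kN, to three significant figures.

P_cr ≈ 4680 kN

I = a⁴/12 = 128⁴/12 = 2.237×10^7 mm⁴
I = 2.237×10^7 mm⁴ = 2.237×10^-5 m⁴
Effective length L_e = K·L = 0.7 × 3.18 = 2.226 m
P_cr = π²EI / L_e² = π² × 105×10⁹ × 2.237×10^-5 / 2.226² = 4.678×10^6 N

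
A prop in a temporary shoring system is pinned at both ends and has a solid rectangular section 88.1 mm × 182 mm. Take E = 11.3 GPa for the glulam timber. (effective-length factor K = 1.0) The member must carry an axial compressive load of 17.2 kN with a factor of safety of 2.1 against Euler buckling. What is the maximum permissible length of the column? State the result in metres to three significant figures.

L_max ≈ 5.66 m

Buckling occurs about the weak axis: I_min = h·b³/12 with b = 88.1 mm (the shorter side).
I_min = 182×88.1³/12 = 1.037×10^7 mm⁴
I = 1.037×10^-5 m⁴
Required critical load P_cr = n·P = 2.1 × 17.2 = 36.12 kN = 3.612×10^4 N
From P_cr = π²EI/(K·L)²:  L = (1/K)·√(π²EI/P_cr) = (1/1)·√(π²×1.13×10^10×1.037×10^-5/3.612×10^4)
L = 5.66 m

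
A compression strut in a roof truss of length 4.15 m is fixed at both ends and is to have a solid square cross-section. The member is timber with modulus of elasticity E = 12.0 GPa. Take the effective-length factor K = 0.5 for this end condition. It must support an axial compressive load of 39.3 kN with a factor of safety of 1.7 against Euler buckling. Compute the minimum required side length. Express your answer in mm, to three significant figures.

Required P_cr = n·P = 1.7 × 39.3 = 66.81 kN
L_e = K·L = 0.5 × 4.15 = 2.075 m
Required I = P_cr·L_e²/(π²E) = 6.681×10^4 × 2.075² / (π² × 1.20×10^10) = 2.429×10^-6 m⁴
I_req = 2.429×10^6 mm⁴
Solid square: I = a⁴/12  ⇒  a = (12I)^(1/4) = (12×2.429×10^6)^(1/4) = 73.5 mm

a ≈ 73.5 mm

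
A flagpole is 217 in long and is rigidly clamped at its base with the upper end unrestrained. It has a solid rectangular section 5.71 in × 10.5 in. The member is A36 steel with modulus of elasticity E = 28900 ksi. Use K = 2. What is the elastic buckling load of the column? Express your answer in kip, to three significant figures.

P_cr ≈ 247 kip

Buckling occurs about the weak axis: I_min = h·b³/12 with b = 5.71 in (the shorter side).
I_min = 10.5×5.71³/12 = 162.9 in⁴
Effective length L_e = K·L = 2 × 217 = 434.0 in
P_cr = π²EI / L_e² = π² × 28900×10³ × 162.9 / 434.0² = 2.467×10^5 lb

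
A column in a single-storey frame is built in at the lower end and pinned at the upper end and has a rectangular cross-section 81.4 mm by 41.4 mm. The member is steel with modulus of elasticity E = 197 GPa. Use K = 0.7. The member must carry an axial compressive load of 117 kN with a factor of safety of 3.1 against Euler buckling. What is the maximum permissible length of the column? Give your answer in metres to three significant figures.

Buckling occurs about the weak axis: I_min = h·b³/12 with b = 41.4 mm (the shorter side).
I_min = 81.4×41.4³/12 = 4.813×10^5 mm⁴
I = 4.813×10^-7 m⁴
Required critical load P_cr = n·P = 3.1 × 117 = 362.7 kN = 3.627×10^5 N
From P_cr = π²EI/(K·L)²:  L = (1/K)·√(π²EI/P_cr) = (1/0.7)·√(π²×1.97×10^11×4.813×10^-7/3.627×10^5)
L = 2.29 m

L_max ≈ 2.29 m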